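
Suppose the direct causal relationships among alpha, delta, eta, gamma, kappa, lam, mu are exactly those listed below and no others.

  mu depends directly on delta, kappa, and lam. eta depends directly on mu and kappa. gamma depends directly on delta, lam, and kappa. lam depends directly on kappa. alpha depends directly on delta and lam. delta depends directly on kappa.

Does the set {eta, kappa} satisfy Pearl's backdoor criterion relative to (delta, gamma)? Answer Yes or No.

Backdoor paths from delta to gamma (paths whose first edge points into delta):
  P1: delta <- kappa -> lam -> gamma
  P2: delta <- kappa -> gamma
  P3: delta <- kappa -> mu <- lam -> gamma
  P4: delta <- kappa -> eta <- mu <- lam -> gamma
Condition 1 (no descendant of delta in the set): FAILS — eta is a descendant of delta.
Condition 2 (every backdoor path blocked by {eta, kappa}):
  P1: blocked at fork node kappa ∈ conditioning set.
  P2: blocked at fork node kappa ∈ conditioning set.
  P3: blocked at fork node kappa ∈ conditioning set.
  P4: blocked at fork node kappa ∈ conditioning set.
{eta, kappa} does not satisfy the backdoor criterion.

No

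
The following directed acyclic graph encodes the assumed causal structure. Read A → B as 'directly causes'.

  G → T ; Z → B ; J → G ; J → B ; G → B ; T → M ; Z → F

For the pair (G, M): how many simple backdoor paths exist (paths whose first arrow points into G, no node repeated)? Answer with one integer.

A backdoor path from G to M is any simple undirected path whose first edge points into G (i.e. leaves G via a parent).
Parents of G: {J}.
No simple path from any parent of G reaches M without revisiting G, so there are no backdoor paths.

0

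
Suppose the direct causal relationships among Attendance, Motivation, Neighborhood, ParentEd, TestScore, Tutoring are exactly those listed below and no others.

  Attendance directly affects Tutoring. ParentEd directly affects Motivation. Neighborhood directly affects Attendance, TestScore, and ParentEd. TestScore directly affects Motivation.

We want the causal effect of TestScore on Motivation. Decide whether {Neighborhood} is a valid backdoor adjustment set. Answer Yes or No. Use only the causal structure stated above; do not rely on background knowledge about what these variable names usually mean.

Backdoor paths from TestScore to Motivation (paths whose first edge points into TestScore):
  P1: TestScore <- Neighborhood -> ParentEd -> Motivation
Condition 1 (no descendant of TestScore in the set): holds — descendants of TestScore are {Motivation}; none are in {Neighborhood}.
Condition 2 (every backdoor path blocked by {Neighborhood}):
  P1: blocked at fork node Neighborhood ∈ conditioning set.
{Neighborhood} satisfies the backdoor criterion.

Yes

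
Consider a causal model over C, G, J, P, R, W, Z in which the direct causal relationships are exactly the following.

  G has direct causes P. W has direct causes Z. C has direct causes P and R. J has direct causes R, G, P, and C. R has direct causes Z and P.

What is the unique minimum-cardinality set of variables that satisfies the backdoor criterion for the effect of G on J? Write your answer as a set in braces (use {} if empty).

{P}

Variables eligible for adjustment (non-descendants of G, excluding G and J): {C, P, R, W, Z}.
Backdoor paths from G to J:
  P1: G <- P -> R -> C -> J
  P2: G <- P -> R -> J
  P3: G <- P -> C <- R -> J
  P4: G <- P -> C -> J
  P5: G <- P -> J
The empty set is not sufficient: P1 (G <- P -> R -> C -> J) has no collider blocking it and no conditioned non-collider, so it is open.
Try {P}:
  P1: blocked at fork node P ∈ conditioning set.
  P2: blocked at fork node P ∈ conditioning set.
  P3: blocked at fork node P ∈ conditioning set.
  P4: blocked at fork node P ∈ conditioning set.
  P5: blocked at fork node P ∈ conditioning set.
{P} contains no descendant of G and blocks every backdoor path.
No other singleton works — e.g. {Z} leaves P1 open — so {P} is the unique smallest valid adjustment set.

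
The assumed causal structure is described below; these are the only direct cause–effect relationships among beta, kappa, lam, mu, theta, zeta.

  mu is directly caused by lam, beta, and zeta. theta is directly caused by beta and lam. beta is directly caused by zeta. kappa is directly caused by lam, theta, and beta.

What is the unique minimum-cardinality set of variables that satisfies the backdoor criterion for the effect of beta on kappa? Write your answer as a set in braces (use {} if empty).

{}

Variables eligible for adjustment (non-descendants of beta, excluding beta and kappa): {lam, zeta}.
Backdoor paths from beta to kappa:
  P1: beta <- zeta -> mu <- lam -> theta -> kappa
  P2: beta <- zeta -> mu <- lam -> kappa
Each backdoor path contains an unconditioned collider, so every path is already blocked with the empty conditioning set:
  P1: blocked at collider mu (neither it nor any descendant is in the conditioning set).
  P2: blocked at collider mu (neither it nor any descendant is in the conditioning set).
The empty set is therefore the unique smallest valid set.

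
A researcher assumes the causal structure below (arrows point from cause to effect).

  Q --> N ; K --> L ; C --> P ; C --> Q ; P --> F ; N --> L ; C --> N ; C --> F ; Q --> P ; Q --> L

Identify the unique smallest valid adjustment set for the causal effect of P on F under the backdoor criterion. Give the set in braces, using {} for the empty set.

Variables eligible for adjustment (non-descendants of P, excluding P and F): {C, K, L, N, Q}.
Backdoor paths from P to F:
  P1: P <- C -> F
  P2: P <- Q <- C -> F
  P3: P <- Q -> N <- C -> F
  P4: P <- Q -> L <- N <- C -> F
The empty set is not sufficient: P1 (P <- C -> F) has no collider blocking it and no conditioned non-collider, so it is open.
Try {C}:
  P1: blocked at fork node C ∈ conditioning set.
  P2: blocked at fork node C ∈ conditioning set.
  P3: blocked at collider N (neither it nor any descendant is in the conditioning set).
  P4: blocked at collider L (neither it nor any descendant is in the conditioning set).
{C} contains no descendant of P and blocks every backdoor path.
No other singleton works — e.g. {K} leaves P1 open — so {C} is the unique smallest valid adjustment set.

{C}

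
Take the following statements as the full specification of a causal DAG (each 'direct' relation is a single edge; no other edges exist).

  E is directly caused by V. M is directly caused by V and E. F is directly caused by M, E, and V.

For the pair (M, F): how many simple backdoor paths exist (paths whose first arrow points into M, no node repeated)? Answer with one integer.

4

A backdoor path from M to F is any simple undirected path whose first edge points into M (i.e. leaves M via a parent).
Parents of M: {E, V}.
Enumerating:
  P1: M <- V -> E -> F
  P2: M <- V -> F
  P3: M <- E <- V -> F
  P4: M <- E -> F
That exhausts the simple backdoor paths. Count: 4.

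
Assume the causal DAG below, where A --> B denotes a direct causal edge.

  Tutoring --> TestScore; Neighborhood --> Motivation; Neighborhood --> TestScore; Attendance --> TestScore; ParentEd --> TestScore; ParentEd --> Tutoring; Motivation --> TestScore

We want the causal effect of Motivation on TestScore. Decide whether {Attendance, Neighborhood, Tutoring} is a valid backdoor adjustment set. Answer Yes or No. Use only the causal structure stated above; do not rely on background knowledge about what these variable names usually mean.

Backdoor paths from Motivation to TestScore (paths whose first edge points into Motivation):
  P1: Motivation <- Neighborhood -> TestScore
Condition 1 (no descendant of Motivation in the set): holds — descendants of Motivation are {TestScore}; none are in {Attendance, Neighborhood, Tutoring}.
Condition 2 (every backdoor path blocked by {Attendance, Neighborhood, Tutoring}):
  P1: blocked at fork node Neighborhood ∈ conditioning set.
{Attendance, Neighborhood, Tutoring} satisfies the backdoor criterion.

Yes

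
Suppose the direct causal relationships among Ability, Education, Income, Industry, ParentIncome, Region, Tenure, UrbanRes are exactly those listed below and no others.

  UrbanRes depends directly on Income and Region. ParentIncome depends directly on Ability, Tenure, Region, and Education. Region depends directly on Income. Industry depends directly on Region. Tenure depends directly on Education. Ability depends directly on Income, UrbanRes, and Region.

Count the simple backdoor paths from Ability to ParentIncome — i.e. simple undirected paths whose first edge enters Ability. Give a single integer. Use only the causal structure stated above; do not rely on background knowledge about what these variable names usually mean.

5

A backdoor path from Ability to ParentIncome is any simple undirected path whose first edge points into Ability (i.e. leaves Ability via a parent).
Parents of Ability: {Income, Region, UrbanRes}.
Enumerating:
  P1: Ability <- Income -> Region -> ParentIncome
  P2: Ability <- Income -> UrbanRes <- Region -> ParentIncome
  P3: Ability <- Region -> ParentIncome
  P4: Ability <- UrbanRes <- Income -> Region -> ParentIncome
  P5: Ability <- UrbanRes <- Region -> ParentIncome
That exhausts the simple backdoor paths. Count: 5.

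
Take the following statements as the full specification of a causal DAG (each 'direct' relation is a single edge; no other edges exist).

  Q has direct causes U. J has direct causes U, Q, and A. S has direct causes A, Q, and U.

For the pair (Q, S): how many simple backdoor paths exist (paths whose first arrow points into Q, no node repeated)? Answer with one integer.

2

A backdoor path from Q to S is any simple undirected path whose first edge points into Q (i.e. leaves Q via a parent).
Parents of Q: {U}.
Enumerating:
  P1: Q <- U -> J <- A -> S
  P2: Q <- U -> S
That exhausts the simple backdoor paths. Count: 2.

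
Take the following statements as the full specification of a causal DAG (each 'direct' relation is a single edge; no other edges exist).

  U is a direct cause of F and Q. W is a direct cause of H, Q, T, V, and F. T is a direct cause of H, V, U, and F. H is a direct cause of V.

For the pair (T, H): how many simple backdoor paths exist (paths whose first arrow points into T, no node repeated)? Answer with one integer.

A backdoor path from T to H is any simple undirected path whose first edge points into T (i.e. leaves T via a parent).
Parents of T: {W}.
Enumerating:
  P1: T <- W -> H
  P2: T <- W -> V <- H
That exhausts the simple backdoor paths. Count: 2.

2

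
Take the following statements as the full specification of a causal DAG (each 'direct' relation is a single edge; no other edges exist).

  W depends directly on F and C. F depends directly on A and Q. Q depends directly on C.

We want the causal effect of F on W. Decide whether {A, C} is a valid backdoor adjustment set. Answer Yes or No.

Backdoor paths from F to W (paths whose first edge points into F):
  P1: F <- Q <- C -> W
Condition 1 (no descendant of F in the set): holds — descendants of F are {W}; none are in {A, C}.
Condition 2 (every backdoor path blocked by {A, C}):
  P1: blocked at fork node C ∈ conditioning set.
{A, C} satisfies the backdoor criterion.

Yes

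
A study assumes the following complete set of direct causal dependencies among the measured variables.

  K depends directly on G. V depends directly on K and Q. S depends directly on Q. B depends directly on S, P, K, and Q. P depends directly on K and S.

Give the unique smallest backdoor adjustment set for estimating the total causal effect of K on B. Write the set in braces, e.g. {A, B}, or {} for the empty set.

{}

Variables eligible for adjustment (non-descendants of K, excluding K and B): {G, Q, S}.
Backdoor paths from K to B:
  (none)
With no backdoor paths the empty set already satisfies the criterion, and it is trivially minimal.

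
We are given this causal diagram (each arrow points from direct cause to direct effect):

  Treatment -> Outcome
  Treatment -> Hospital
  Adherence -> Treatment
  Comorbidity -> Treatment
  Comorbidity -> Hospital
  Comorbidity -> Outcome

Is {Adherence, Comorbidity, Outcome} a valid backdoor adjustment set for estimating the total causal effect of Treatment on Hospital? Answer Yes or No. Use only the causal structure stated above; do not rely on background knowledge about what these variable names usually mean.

Backdoor paths from Treatment to Hospital (paths whose first edge points into Treatment):
  P1: Treatment <- Comorbidity -> Hospital
Condition 1 (no descendant of Treatment in the set): FAILS — Outcome is a descendant of Treatment.
Condition 2 (every backdoor path blocked by {Adherence, Comorbidity, Outcome}):
  P1: blocked at fork node Comorbidity ∈ conditioning set.
{Adherence, Comorbidity, Outcome} does not satisfy the backdoor criterion.

No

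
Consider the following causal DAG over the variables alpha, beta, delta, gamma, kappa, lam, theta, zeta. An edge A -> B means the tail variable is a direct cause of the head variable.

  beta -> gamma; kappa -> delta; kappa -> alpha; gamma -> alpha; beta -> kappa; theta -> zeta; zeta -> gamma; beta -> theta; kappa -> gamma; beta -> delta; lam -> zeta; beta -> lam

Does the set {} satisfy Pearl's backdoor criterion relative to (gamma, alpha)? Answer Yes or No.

No

Backdoor paths from gamma to alpha (paths whose first edge points into gamma):
  P1: gamma <- beta -> kappa -> alpha
  P2: gamma <- beta -> delta <- kappa -> alpha
  P3: gamma <- kappa -> alpha
  P4: gamma <- zeta <- lam <- beta -> kappa -> alpha
  P5: gamma <- zeta <- lam <- beta -> delta <- kappa -> alpha
  P6: gamma <- zeta <- theta <- beta -> kappa -> alpha
  P7: gamma <- zeta <- theta <- beta -> delta <- kappa -> alpha
Condition 1 (no descendant of gamma in the set): holds — descendants of gamma are {alpha}; none are in {}.
Condition 2 (every backdoor path blocked by {}):
  P1: open — no interior node is in the conditioning set.
  P2: blocked at collider delta (neither it nor any descendant is in the conditioning set).
  P3: open — no interior node is in the conditioning set.
  P4: open — no interior node is in the conditioning set.
  P5: blocked at collider delta (neither it nor any descendant is in the conditioning set).
  P6: open — no interior node is in the conditioning set.
  P7: blocked at collider delta (neither it nor any descendant is in the conditioning set).
{} does not satisfy the backdoor criterion.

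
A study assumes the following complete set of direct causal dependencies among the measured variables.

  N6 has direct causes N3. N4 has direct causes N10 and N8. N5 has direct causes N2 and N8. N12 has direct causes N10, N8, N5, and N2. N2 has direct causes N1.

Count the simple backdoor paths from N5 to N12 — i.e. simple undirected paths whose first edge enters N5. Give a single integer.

3

A backdoor path from N5 to N12 is any simple undirected path whose first edge points into N5 (i.e. leaves N5 via a parent).
Parents of N5: {N2, N8}.
Enumerating:
  P1: N5 <- N2 -> N12
  P2: N5 <- N8 -> N4 <- N10 -> N12
  P3: N5 <- N8 -> N12
That exhausts the simple backdoor paths. Count: 3.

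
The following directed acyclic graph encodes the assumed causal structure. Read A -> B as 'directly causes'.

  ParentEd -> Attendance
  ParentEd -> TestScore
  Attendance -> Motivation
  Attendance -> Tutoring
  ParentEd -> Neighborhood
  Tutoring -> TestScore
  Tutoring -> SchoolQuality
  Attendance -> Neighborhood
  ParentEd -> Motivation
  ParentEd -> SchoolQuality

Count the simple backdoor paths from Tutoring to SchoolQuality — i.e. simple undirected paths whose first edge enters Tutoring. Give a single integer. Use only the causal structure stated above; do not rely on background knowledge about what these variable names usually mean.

A backdoor path from Tutoring to SchoolQuality is any simple undirected path whose first edge points into Tutoring (i.e. leaves Tutoring via a parent).
Parents of Tutoring: {Attendance}.
Enumerating:
  P1: Tutoring <- Attendance <- ParentEd -> SchoolQuality
  P2: Tutoring <- Attendance -> Neighborhood <- ParentEd -> SchoolQuality
  P3: Tutoring <- Attendance -> Motivation <- ParentEd -> SchoolQuality
That exhausts the simple backdoor paths. Count: 3.

3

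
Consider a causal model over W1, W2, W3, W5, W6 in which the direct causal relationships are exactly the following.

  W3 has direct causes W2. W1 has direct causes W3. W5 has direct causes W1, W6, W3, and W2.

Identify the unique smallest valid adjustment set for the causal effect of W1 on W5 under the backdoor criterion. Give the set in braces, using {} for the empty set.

{W3}

Variables eligible for adjustment (non-descendants of W1, excluding W1 and W5): {W2, W3, W6}.
Backdoor paths from W1 to W5:
  P1: W1 <- W3 <- W2 -> W5
  P2: W1 <- W3 -> W5
The empty set is not sufficient: P1 (W1 <- W3 <- W2 -> W5) has no collider blocking it and no conditioned non-collider, so it is open.
Try {W3}:
  P1: blocked at chain node W3 ∈ conditioning set.
  P2: blocked at fork node W3 ∈ conditioning set.
{W3} contains no descendant of W1 and blocks every backdoor path.
No other singleton works — e.g. {W2} leaves P2 open — so {W3} is the unique smallest valid adjustment set.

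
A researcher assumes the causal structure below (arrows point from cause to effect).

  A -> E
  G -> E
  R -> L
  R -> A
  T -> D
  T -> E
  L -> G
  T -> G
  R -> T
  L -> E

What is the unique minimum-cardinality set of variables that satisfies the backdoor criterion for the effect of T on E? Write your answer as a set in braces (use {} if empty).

{R}

Variables eligible for adjustment (non-descendants of T, excluding T and E): {A, L, R}.
Backdoor paths from T to E:
  P1: T <- R -> L -> G -> E
  P2: T <- R -> L -> E
  P3: T <- R -> A -> E
The empty set is not sufficient: P1 (T <- R -> L -> G -> E) has no collider blocking it and no conditioned non-collider, so it is open.
Try {R}:
  P1: blocked at fork node R ∈ conditioning set.
  P2: blocked at fork node R ∈ conditioning set.
  P3: blocked at fork node R ∈ conditioning set.
{R} contains no descendant of T and blocks every backdoor path.
No other singleton works — e.g. {L} leaves P3 open — so {R} is the unique smallest valid adjustment set.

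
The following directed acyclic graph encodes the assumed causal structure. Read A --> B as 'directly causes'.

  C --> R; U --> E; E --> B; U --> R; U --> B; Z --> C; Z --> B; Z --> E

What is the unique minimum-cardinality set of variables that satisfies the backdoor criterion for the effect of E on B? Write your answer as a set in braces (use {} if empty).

Variables eligible for adjustment (non-descendants of E, excluding E and B): {C, R, U, Z}.
Backdoor paths from E to B:
  P1: E <- Z -> C -> R <- U -> B
  P2: E <- Z -> B
  P3: E <- U -> R <- C <- Z -> B
  P4: E <- U -> B
The empty set is not sufficient: P2 (E <- Z -> B) has no collider blocking it and no conditioned non-collider, so it is open.
Try {U, Z}:
  P1: blocked at fork node Z ∈ conditioning set.
  P2: blocked at fork node Z ∈ conditioning set.
  P3: blocked at fork node U ∈ conditioning set.
  P4: blocked at fork node U ∈ conditioning set.
{U, Z} contains no descendant of E and blocks every backdoor path.
Every element of {U, Z} is needed (dropping U leaves P4 open; dropping Z leaves P2 open), so no proper subset is valid.
Among all size-2 subsets of the eligible variables, only {U, Z} blocks every backdoor path, so it is the unique smallest valid adjustment set.

{U, Z}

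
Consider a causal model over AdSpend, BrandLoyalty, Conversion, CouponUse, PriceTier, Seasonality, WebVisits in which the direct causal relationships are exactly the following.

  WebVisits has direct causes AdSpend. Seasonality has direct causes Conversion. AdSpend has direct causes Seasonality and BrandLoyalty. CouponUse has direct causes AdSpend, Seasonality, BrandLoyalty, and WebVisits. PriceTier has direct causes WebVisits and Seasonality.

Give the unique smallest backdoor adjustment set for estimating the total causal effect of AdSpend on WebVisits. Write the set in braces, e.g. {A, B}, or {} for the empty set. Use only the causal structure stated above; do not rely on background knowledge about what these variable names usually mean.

Variables eligible for adjustment (non-descendants of AdSpend, excluding AdSpend and WebVisits): {BrandLoyalty, Conversion, Seasonality}.
Backdoor paths from AdSpend to WebVisits:
  P1: AdSpend <- BrandLoyalty -> CouponUse <- Seasonality -> PriceTier <- WebVisits
  P2: AdSpend <- BrandLoyalty -> CouponUse <- WebVisits
  P3: AdSpend <- Seasonality -> CouponUse <- WebVisits
  P4: AdSpend <- Seasonality -> PriceTier <- WebVisits
Each backdoor path contains an unconditioned collider, so every path is already blocked with the empty conditioning set:
  P1: blocked at collider CouponUse (neither it nor any descendant is in the conditioning set).
  P2: blocked at collider CouponUse (neither it nor any descendant is in the conditioning set).
  P3: blocked at collider CouponUse (neither it nor any descendant is in the conditioning set).
  P4: blocked at collider PriceTier (neither it nor any descendant is in the conditioning set).
The empty set is therefore the unique smallest valid set.

{}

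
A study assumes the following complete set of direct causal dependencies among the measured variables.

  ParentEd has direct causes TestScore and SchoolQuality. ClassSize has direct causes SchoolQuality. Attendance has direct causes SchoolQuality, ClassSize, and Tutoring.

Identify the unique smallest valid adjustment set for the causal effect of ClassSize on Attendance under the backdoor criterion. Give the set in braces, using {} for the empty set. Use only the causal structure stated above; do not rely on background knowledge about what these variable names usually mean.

{SchoolQuality}

Variables eligible for adjustment (non-descendants of ClassSize, excluding ClassSize and Attendance): {ParentEd, SchoolQuality, TestScore, Tutoring}.
Backdoor paths from ClassSize to Attendance:
  P1: ClassSize <- SchoolQuality -> Attendance
The empty set is not sufficient: P1 (ClassSize <- SchoolQuality -> Attendance) has no collider blocking it and no conditioned non-collider, so it is open.
Try {SchoolQuality}:
  P1: blocked at fork node SchoolQuality ∈ conditioning set.
{SchoolQuality} contains no descendant of ClassSize and blocks every backdoor path.
No other singleton works — e.g. {TestScore} leaves P1 open — so {SchoolQuality} is the unique smallest valid adjustment set.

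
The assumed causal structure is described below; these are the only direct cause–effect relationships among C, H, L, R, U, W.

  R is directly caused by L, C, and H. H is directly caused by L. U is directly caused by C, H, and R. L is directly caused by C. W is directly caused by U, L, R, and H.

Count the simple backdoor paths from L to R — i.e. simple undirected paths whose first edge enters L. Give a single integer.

6

A backdoor path from L to R is any simple undirected path whose first edge points into L (i.e. leaves L via a parent).
Parents of L: {C}.
Enumerating:
  P1: L <- C -> R
  P2: L <- C -> U <- H -> R
  P3: L <- C -> U <- H -> W <- R
  P4: L <- C -> U <- R
  P5: L <- C -> U -> W <- H -> R
  P6: L <- C -> U -> W <- R
That exhausts the simple backdoor paths. Count: 6.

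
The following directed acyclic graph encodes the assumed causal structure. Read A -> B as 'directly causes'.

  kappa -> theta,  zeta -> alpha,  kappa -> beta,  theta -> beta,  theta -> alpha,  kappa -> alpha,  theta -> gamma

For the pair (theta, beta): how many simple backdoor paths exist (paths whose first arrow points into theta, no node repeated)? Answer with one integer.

A backdoor path from theta to beta is any simple undirected path whose first edge points into theta (i.e. leaves theta via a parent).
Parents of theta: {kappa}.
Enumerating:
  P1: theta <- kappa -> beta
That exhausts the simple backdoor paths. Count: 1.

1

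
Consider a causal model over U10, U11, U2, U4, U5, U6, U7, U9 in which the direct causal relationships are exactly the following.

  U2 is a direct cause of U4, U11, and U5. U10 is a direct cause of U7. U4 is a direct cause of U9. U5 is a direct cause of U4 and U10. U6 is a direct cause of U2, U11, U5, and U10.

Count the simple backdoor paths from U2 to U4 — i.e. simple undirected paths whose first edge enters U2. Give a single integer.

2

A backdoor path from U2 to U4 is any simple undirected path whose first edge points into U2 (i.e. leaves U2 via a parent).
Parents of U2: {U6}.
Enumerating:
  P1: U2 <- U6 -> U5 -> U4
  P2: U2 <- U6 -> U10 <- U5 -> U4
That exhausts the simple backdoor paths. Count: 2.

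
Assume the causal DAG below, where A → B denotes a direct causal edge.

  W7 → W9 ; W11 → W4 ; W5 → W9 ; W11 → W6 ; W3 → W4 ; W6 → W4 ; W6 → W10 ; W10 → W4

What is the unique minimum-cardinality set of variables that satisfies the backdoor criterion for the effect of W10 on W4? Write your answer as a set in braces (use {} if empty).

{W6}

Variables eligible for adjustment (non-descendants of W10, excluding W10 and W4): {W11, W3, W5, W6, W7, W9}.
Backdoor paths from W10 to W4:
  P1: W10 <- W6 <- W11 -> W4
  P2: W10 <- W6 -> W4
The empty set is not sufficient: P1 (W10 <- W6 <- W11 -> W4) has no collider blocking it and no conditioned non-collider, so it is open.
Try {W6}:
  P1: blocked at chain node W6 ∈ conditioning set.
  P2: blocked at fork node W6 ∈ conditioning set.
{W6} contains no descendant of W10 and blocks every backdoor path.
No other singleton works — e.g. {W3} leaves P1 open — so {W6} is the unique smallest valid adjustment set.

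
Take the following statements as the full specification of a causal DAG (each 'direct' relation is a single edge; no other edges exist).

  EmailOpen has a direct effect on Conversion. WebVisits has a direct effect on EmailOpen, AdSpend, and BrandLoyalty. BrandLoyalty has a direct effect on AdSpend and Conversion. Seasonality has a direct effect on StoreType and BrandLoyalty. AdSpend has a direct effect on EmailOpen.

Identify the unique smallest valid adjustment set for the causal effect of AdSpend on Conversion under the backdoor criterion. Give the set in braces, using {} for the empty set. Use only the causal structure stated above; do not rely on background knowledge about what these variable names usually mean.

{BrandLoyalty, WebVisits}

Variables eligible for adjustment (non-descendants of AdSpend, excluding AdSpend and Conversion): {BrandLoyalty, Seasonality, StoreType, WebVisits}.
Backdoor paths from AdSpend to Conversion:
  P1: AdSpend <- WebVisits -> BrandLoyalty -> Conversion
  P2: AdSpend <- WebVisits -> EmailOpen -> Conversion
  P3: AdSpend <- BrandLoyalty <- WebVisits -> EmailOpen -> Conversion
  P4: AdSpend <- BrandLoyalty -> Conversion
The empty set is not sufficient: P1 (AdSpend <- WebVisits -> BrandLoyalty -> Conversion) has no collider blocking it and no conditioned non-collider, so it is open.
Try {BrandLoyalty, WebVisits}:
  P1: blocked at fork node WebVisits ∈ conditioning set.
  P2: blocked at fork node WebVisits ∈ conditioning set.
  P3: blocked at chain node BrandLoyalty ∈ conditioning set.
  P4: blocked at fork node BrandLoyalty ∈ conditioning set.
{BrandLoyalty, WebVisits} contains no descendant of AdSpend and blocks every backdoor path.
Every element of {BrandLoyalty, WebVisits} is needed (dropping BrandLoyalty leaves P4 open; dropping WebVisits leaves P2 open), so no proper subset is valid.
Among all size-2 subsets of the eligible variables, only {BrandLoyalty, WebVisits} blocks every backdoor path, so it is the unique smallest valid adjustment set.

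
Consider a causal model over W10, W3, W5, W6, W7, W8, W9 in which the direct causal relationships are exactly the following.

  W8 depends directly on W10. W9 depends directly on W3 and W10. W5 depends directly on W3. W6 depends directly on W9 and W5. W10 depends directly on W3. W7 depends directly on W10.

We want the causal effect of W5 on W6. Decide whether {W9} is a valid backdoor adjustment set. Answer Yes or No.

Backdoor paths from W5 to W6 (paths whose first edge points into W5):
  P1: W5 <- W3 -> W10 -> W9 -> W6
  P2: W5 <- W3 -> W9 -> W6
Condition 1 (no descendant of W5 in the set): holds — descendants of W5 are {W6}; none are in {W9}.
Condition 2 (every backdoor path blocked by {W9}):
  P1: blocked at chain node W9 ∈ conditioning set.
  P2: blocked at chain node W9 ∈ conditioning set.
{W9} satisfies the backdoor criterion.

Yes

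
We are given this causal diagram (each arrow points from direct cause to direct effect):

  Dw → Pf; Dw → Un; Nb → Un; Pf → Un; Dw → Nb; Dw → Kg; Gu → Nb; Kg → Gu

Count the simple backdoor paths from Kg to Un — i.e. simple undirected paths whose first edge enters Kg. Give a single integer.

A backdoor path from Kg to Un is any simple undirected path whose first edge points into Kg (i.e. leaves Kg via a parent).
Parents of Kg: {Dw}.
Enumerating:
  P1: Kg <- Dw -> Pf -> Un
  P2: Kg <- Dw -> Nb -> Un
  P3: Kg <- Dw -> Un
That exhausts the simple backdoor paths. Count: 3.

3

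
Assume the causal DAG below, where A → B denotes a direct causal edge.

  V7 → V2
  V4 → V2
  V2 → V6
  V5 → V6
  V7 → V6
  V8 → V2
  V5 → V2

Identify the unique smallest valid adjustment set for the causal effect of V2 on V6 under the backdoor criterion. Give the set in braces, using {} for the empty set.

{V5, V7}

Variables eligible for adjustment (non-descendants of V2, excluding V2 and V6): {V4, V5, V7, V8}.
Backdoor paths from V2 to V6:
  P1: V2 <- V7 -> V6
  P2: V2 <- V5 -> V6
The empty set is not sufficient: P1 (V2 <- V7 -> V6) has no collider blocking it and no conditioned non-collider, so it is open.
Try {V5, V7}:
  P1: blocked at fork node V7 ∈ conditioning set.
  P2: blocked at fork node V5 ∈ conditioning set.
{V5, V7} contains no descendant of V2 and blocks every backdoor path.
Every element of {V5, V7} is needed (dropping V5 leaves P2 open; dropping V7 leaves P1 open), so no proper subset is valid.
Among all size-2 subsets of the eligible variables, only {V5, V7} blocks every backdoor path, so it is the unique smallest valid adjustment set.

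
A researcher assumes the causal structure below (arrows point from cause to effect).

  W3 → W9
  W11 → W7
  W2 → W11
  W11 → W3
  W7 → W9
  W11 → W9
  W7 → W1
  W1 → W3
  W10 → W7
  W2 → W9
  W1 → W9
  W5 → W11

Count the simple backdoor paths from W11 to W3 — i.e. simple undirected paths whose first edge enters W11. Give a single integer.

A backdoor path from W11 to W3 is any simple undirected path whose first edge points into W11 (i.e. leaves W11 via a parent).
Parents of W11: {W2, W5}.
Enumerating:
  P1: W11 <- W2 -> W9 <- W7 -> W1 -> W3
  P2: W11 <- W2 -> W9 <- W1 -> W3
  P3: W11 <- W2 -> W9 <- W3
That exhausts the simple backdoor paths. Count: 3.

3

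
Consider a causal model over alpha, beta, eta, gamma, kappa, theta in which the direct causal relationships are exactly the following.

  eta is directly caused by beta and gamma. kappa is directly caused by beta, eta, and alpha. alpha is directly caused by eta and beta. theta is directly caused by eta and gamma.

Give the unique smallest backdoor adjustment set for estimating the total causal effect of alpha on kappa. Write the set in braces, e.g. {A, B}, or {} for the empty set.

Variables eligible for adjustment (non-descendants of alpha, excluding alpha and kappa): {beta, eta, gamma, theta}.
Backdoor paths from alpha to kappa:
  P1: alpha <- beta -> eta -> kappa
  P2: alpha <- beta -> kappa
  P3: alpha <- eta <- beta -> kappa
  P4: alpha <- eta -> kappa
The empty set is not sufficient: P1 (alpha <- beta -> eta -> kappa) has no collider blocking it and no conditioned non-collider, so it is open.
Try {beta, eta}:
  P1: blocked at fork node beta ∈ conditioning set.
  P2: blocked at fork node beta ∈ conditioning set.
  P3: blocked at chain node eta ∈ conditioning set.
  P4: blocked at fork node eta ∈ conditioning set.
{beta, eta} contains no descendant of alpha and blocks every backdoor path.
Every element of {beta, eta} is needed (dropping beta leaves P2 open; dropping eta leaves P4 open), so no proper subset is valid.
Among all size-2 subsets of the eligible variables, only {beta, eta} blocks every backdoor path, so it is the unique smallest valid adjustment set.

{beta, eta}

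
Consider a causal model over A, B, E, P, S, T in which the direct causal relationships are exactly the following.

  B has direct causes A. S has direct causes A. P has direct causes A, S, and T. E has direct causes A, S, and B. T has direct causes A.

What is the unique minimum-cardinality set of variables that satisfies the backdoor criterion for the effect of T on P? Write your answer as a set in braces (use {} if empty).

{A}

Variables eligible for adjustment (non-descendants of T, excluding T and P): {A, B, E, S}.
Backdoor paths from T to P:
  P1: T <- A -> B -> E <- S -> P
  P2: T <- A -> S -> P
  P3: T <- A -> E <- S -> P
  P4: T <- A -> P
The empty set is not sufficient: P2 (T <- A -> S -> P) has no collider blocking it and no conditioned non-collider, so it is open.
Try {A}:
  P1: blocked at fork node A ∈ conditioning set.
  P2: blocked at fork node A ∈ conditioning set.
  P3: blocked at fork node A ∈ conditioning set.
  P4: blocked at fork node A ∈ conditioning set.
{A} contains no descendant of T and blocks every backdoor path.
No other singleton works — e.g. {B} leaves P2 open — so {A} is the unique smallest valid adjustment set.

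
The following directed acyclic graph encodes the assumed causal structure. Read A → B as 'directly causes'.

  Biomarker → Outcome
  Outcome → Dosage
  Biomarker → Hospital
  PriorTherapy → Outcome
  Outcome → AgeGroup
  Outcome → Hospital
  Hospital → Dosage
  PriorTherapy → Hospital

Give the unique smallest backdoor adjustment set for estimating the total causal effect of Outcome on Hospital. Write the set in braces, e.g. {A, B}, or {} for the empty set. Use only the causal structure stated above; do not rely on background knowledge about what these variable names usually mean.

{Biomarker, PriorTherapy}

Variables eligible for adjustment (non-descendants of Outcome, excluding Outcome and Hospital): {Biomarker, PriorTherapy}.
Backdoor paths from Outcome to Hospital:
  P1: Outcome <- PriorTherapy -> Hospital
  P2: Outcome <- Biomarker -> Hospital
The empty set is not sufficient: P1 (Outcome <- PriorTherapy -> Hospital) has no collider blocking it and no conditioned non-collider, so it is open.
Try {Biomarker, PriorTherapy}:
  P1: blocked at fork node PriorTherapy ∈ conditioning set.
  P2: blocked at fork node Biomarker ∈ conditioning set.
{Biomarker, PriorTherapy} contains no descendant of Outcome and blocks every backdoor path.
Every element of {Biomarker, PriorTherapy} is needed (dropping Biomarker leaves P2 open; dropping PriorTherapy leaves P1 open), so no proper subset is valid.
Among all size-2 subsets of the eligible variables, only {Biomarker, PriorTherapy} blocks every backdoor path, so it is the unique smallest valid adjustment set.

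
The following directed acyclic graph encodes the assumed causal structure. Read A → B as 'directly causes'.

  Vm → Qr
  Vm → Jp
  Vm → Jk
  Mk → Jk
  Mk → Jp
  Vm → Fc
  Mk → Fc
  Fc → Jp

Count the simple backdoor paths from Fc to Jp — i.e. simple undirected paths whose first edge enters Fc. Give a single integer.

4

A backdoor path from Fc to Jp is any simple undirected path whose first edge points into Fc (i.e. leaves Fc via a parent).
Parents of Fc: {Mk, Vm}.
Enumerating:
  P1: Fc <- Vm -> Jk <- Mk -> Jp
  P2: Fc <- Vm -> Jp
  P3: Fc <- Mk -> Jk <- Vm -> Jp
  P4: Fc <- Mk -> Jp
That exhausts the simple backdoor paths. Count: 4.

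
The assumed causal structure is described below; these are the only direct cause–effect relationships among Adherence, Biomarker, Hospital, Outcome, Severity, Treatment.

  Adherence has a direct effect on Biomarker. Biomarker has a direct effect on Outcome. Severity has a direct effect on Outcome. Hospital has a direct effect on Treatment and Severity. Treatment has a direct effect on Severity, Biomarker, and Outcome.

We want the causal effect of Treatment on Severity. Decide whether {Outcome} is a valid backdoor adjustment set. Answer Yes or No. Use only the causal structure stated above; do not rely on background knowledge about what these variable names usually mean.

No

Backdoor paths from Treatment to Severity (paths whose first edge points into Treatment):
  P1: Treatment <- Hospital -> Severity
Condition 1 (no descendant of Treatment in the set): FAILS — Outcome is a descendant of Treatment.
Condition 2 (every backdoor path blocked by {Outcome}):
  P1: open — no interior node is in the conditioning set.
{Outcome} does not satisfy the backdoor criterion.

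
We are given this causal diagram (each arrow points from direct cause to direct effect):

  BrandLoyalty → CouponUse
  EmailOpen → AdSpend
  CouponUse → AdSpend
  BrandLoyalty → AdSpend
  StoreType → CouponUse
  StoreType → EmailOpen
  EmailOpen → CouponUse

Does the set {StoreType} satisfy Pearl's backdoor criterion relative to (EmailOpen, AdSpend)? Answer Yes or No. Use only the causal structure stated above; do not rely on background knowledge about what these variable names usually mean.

Yes

Backdoor paths from EmailOpen to AdSpend (paths whose first edge points into EmailOpen):
  P1: EmailOpen <- StoreType -> CouponUse <- BrandLoyalty -> AdSpend
  P2: EmailOpen <- StoreType -> CouponUse -> AdSpend
Condition 1 (no descendant of EmailOpen in the set): holds — descendants of EmailOpen are {AdSpend, CouponUse}; none are in {StoreType}.
Condition 2 (every backdoor path blocked by {StoreType}):
  P1: blocked at fork node StoreType ∈ conditioning set.
  P2: blocked at fork node StoreType ∈ conditioning set.
{StoreType} satisfies the backdoor criterion.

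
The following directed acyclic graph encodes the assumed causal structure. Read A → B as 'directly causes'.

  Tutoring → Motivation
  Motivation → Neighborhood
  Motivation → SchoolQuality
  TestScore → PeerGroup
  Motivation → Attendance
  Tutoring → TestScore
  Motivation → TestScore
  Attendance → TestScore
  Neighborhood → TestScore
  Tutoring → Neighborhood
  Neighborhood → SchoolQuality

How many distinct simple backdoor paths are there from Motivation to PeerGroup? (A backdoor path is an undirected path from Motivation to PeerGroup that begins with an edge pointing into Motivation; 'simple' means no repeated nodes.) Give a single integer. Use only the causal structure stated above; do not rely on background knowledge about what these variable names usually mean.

A backdoor path from Motivation to PeerGroup is any simple undirected path whose first edge points into Motivation (i.e. leaves Motivation via a parent).
Parents of Motivation: {Tutoring}.
Enumerating:
  P1: Motivation <- Tutoring -> Neighborhood -> TestScore -> PeerGroup
  P2: Motivation <- Tutoring -> TestScore -> PeerGroup
That exhausts the simple backdoor paths. Count: 2.

2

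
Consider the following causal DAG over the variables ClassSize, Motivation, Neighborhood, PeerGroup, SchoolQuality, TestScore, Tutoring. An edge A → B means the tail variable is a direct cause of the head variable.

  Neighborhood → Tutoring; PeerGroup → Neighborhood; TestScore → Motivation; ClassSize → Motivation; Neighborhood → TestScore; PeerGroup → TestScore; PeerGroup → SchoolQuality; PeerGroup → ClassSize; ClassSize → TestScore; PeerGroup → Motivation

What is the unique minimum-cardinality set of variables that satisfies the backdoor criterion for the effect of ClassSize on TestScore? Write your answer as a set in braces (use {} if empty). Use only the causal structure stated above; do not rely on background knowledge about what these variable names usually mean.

Variables eligible for adjustment (non-descendants of ClassSize, excluding ClassSize and TestScore): {Neighborhood, PeerGroup, SchoolQuality, Tutoring}.
Backdoor paths from ClassSize to TestScore:
  P1: ClassSize <- PeerGroup -> Neighborhood -> TestScore
  P2: ClassSize <- PeerGroup -> TestScore
  P3: ClassSize <- PeerGroup -> Motivation <- TestScore
The empty set is not sufficient: P1 (ClassSize <- PeerGroup -> Neighborhood -> TestScore) has no collider blocking it and no conditioned non-collider, so it is open.
Try {PeerGroup}:
  P1: blocked at fork node PeerGroup ∈ conditioning set.
  P2: blocked at fork node PeerGroup ∈ conditioning set.
  P3: blocked at fork node PeerGroup ∈ conditioning set.
{PeerGroup} contains no descendant of ClassSize and blocks every backdoor path.
No other singleton works — e.g. {Neighborhood} leaves P2 open — so {PeerGroup} is the unique smallest valid adjustment set.

{PeerGroup}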